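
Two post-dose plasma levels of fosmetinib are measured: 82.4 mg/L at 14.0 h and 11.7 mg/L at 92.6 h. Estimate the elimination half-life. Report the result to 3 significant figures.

27.9 hours

k = ln(C₁/C₂) / (t₂ − t₁) = ln(82.4/11.7) / (92.6 − 14.0)
  = 1.952 / 78.60 = 0.02483 h⁻¹
t½ = ln 2 / k = ln 2 / 0.02483 ≈ 27.9 hours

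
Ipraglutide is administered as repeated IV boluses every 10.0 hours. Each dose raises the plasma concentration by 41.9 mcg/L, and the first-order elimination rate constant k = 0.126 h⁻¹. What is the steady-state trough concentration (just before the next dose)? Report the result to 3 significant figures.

Fraction remaining after one interval: e^(−kτ) = e^(−0.1260 × 10.0) = 0.2837
R = 1 / (1 − 0.2837) = 1.396
Css,max = 41.9 × 1.396 = 58.49 mcg/L
Css,min = Css,max × e^(−kτ) = 58.49 × 0.2837 ≈ 16.6 mcg/L

16.6 mcg/L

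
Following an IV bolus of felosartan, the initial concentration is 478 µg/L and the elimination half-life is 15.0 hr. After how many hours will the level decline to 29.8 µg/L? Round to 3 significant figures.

60.1 hours

k = ln 2 / 15.0 = 0.04621 hr⁻¹
C(t) = C₀ e^(−kt)  ⇒  t = ln(C₀/C) / k
t = ln(478/29.8) / 0.04621 = 2.775 / 0.04621 ≈ 60.1 hours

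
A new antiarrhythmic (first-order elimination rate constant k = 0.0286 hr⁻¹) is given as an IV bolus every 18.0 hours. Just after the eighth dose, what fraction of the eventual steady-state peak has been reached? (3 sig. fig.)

f_n = 1 − e^(−nkτ) = 1 − e^(−8 × 0.02860 × 18.0) = 1 − e^(−4.118) = 1 − 0.01627 ≈ 0.984

0.984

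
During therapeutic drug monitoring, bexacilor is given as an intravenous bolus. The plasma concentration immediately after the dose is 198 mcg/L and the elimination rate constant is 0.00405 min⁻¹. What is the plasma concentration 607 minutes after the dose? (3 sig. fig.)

C(t) = C₀ e^(−kt) = 198 × e^(−0.004050 × 607) = 198 × e^(−2.458) = 198 × 0.08558 ≈ 16.9 mcg/L

16.9 mcg/L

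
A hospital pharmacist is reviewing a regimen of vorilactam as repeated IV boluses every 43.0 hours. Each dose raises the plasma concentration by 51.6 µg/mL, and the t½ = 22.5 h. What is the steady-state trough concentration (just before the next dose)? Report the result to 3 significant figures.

k = ln 2 / 22.5 = 0.03081 h⁻¹
Fraction remaining after one interval: e^(−kτ) = e^(−0.03081 × 43.0) = 0.2659
R = 1 / (1 − 0.2659) = 1.362
Css,max = 51.6 × 1.362 = 70.29 µg/mL
Css,min = Css,max × e^(−kτ) = 70.29 × 0.2659 ≈ 18.7 µg/mL

18.7 µg/mL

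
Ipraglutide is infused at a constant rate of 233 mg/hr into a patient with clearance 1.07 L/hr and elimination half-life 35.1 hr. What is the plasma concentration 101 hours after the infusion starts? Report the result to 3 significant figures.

Css = rate / CL = 233 / 1.07 = 217.8 mg/L
k = ln 2 / 35.1 = 0.01975 hr⁻¹
C(t) = Css (1 − e^(−kt)) = 217.8 × (1 − e^(−1.995)) = 217.8 × 0.8639 ≈ 188 mg/L

188 mg/L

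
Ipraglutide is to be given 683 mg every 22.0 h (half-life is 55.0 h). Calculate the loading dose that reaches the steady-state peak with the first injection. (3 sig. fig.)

k = ln 2 / 55.0 = 0.01260 h⁻¹
Accumulation ratio R = 1 / (1 − e^(−kτ)) = 1 / (1 − e^(−0.01260×22.0)) = 1 / (1 − 0.7579) = 4.130
Loading dose = maintenance dose × R = 683 × 4.130 ≈ 2820 mg

2820 mg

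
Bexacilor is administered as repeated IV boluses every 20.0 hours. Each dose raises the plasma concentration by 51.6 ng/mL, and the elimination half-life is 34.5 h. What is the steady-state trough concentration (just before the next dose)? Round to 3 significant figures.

104 ng/mL

k = ln 2 / 34.5 = 0.02009 h⁻¹
Fraction remaining after one interval: e^(−kτ) = e^(−0.02009 × 20.0) = 0.6691
R = 1 / (1 − 0.6691) = 3.022
Css,max = 51.6 × 3.022 = 155.9 ng/mL
Css,min = Css,max × e^(−kτ) = 155.9 × 0.6691 ≈ 104 ng/mL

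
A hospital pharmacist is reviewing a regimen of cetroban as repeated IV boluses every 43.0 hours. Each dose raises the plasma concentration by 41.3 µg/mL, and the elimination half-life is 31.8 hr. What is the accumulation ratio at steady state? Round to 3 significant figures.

k = ln 2 / 31.8 = 0.02180 hr⁻¹
Fraction remaining after one interval: e^(−kτ) = e^(−0.02180 × 43.0) = 0.3917
R = 1 / (1 − 0.3917) = 1 / 0.6083 ≈ 1.64

1.64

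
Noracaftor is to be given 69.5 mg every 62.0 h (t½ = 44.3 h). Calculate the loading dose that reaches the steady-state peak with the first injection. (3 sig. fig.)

112 mg

k = ln 2 / 44.3 = 0.01565 h⁻¹
Accumulation ratio R = 1 / (1 − e^(−kτ)) = 1 / (1 − e^(−0.01565×62.0)) = 1 / (1 − 0.3790) = 1.610
Loading dose = maintenance dose × R = 69.5 × 1.610 ≈ 112 mg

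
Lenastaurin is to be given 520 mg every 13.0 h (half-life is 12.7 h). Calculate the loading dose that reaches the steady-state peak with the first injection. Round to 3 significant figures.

k = ln 2 / 12.7 = 0.05458 h⁻¹
Accumulation ratio R = 1 / (1 − e^(−kτ)) = 1 / (1 − e^(−0.05458×13.0)) = 1 / (1 − 0.4919) = 1.968
Loading dose = maintenance dose × R = 520 × 1.968 ≈ 1020 mg

1020 mg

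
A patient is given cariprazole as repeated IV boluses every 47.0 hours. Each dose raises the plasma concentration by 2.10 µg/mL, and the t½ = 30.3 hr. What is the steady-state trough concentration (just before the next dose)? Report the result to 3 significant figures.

k = ln 2 / 30.3 = 0.02288 hr⁻¹
Fraction remaining after one interval: e^(−kτ) = e^(−0.02288 × 47.0) = 0.3412
R = 1 / (1 − 0.3412) = 1.518
Css,max = 2.10 × 1.518 = 3.188 µg/mL
Css,min = Css,max × e^(−kτ) = 3.188 × 0.3412 ≈ 1.09 µg/mL

1.09 µg/mL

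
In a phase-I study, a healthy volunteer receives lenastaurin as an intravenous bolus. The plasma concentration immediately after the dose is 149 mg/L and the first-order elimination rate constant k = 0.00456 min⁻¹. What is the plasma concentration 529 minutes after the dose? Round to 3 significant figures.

C(t) = C₀ e^(−kt) = 149 × e^(−0.004560 × 529) = 149 × e^(−2.412) = 149 × 0.08961 ≈ 13.4 mg/L

13.4 mg/L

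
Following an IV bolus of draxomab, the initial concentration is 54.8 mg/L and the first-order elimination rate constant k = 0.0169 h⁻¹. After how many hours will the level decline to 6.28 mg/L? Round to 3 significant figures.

128 hours

C(t) = C₀ e^(−kt)  ⇒  t = ln(C₀/C) / k
t = ln(54.8/6.28) / 0.01690 = 2.166 / 0.01690 ≈ 128 hours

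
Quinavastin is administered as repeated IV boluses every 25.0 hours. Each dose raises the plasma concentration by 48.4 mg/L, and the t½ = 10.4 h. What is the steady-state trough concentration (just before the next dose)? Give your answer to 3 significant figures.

k = ln 2 / 10.4 = 0.06665 h⁻¹
Fraction remaining after one interval: e^(−kτ) = e^(−0.06665 × 25.0) = 0.1890
R = 1 / (1 − 0.1890) = 1.233
Css,max = 48.4 × 1.233 = 59.68 mg/L
Css,min = Css,max × e^(−kτ) = 59.68 × 0.1890 ≈ 11.3 mg/L

11.3 mg/L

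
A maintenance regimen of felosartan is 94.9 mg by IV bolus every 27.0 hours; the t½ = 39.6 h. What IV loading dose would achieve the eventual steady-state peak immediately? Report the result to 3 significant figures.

252 mg

k = ln 2 / 39.6 = 0.01750 h⁻¹
Accumulation ratio R = 1 / (1 − e^(−kτ)) = 1 / (1 − e^(−0.01750×27.0)) = 1 / (1 − 0.6234) = 2.655
Loading dose = maintenance dose × R = 94.9 × 2.655 ≈ 252 mg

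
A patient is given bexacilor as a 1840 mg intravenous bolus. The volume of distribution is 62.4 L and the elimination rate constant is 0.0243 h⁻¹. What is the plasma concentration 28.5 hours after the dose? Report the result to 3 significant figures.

C₀ = dose / V = 1840 / 62.4 = 29.49 mg/L
C(t) = C₀ e^(−kt) = 29.49 × e^(−0.02430 × 28.5) = 29.49 × e^(−0.6925) = 29.49 × 0.5003 ≈ 14.8 mg/L

14.8 mg/L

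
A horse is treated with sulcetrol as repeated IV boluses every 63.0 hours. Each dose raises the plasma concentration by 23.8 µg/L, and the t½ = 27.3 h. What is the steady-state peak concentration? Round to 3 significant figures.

k = ln 2 / 27.3 = 0.02539 h⁻¹
Fraction remaining after one interval: e^(−kτ) = e^(−0.02539 × 63.0) = 0.2020
R = 1 / (1 − 0.2020) = 1.253
Css,max = 23.8 × 1.253 ≈ 29.8 µg/L

29.8 µg/L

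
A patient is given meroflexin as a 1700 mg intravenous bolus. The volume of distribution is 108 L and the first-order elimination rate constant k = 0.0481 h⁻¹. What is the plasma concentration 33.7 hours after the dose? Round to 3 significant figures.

C₀ = dose / V = 1700 / 108 = 15.74 mg/L
C(t) = C₀ e^(−kt) = 15.74 × e^(−0.04810 × 33.7) = 15.74 × e^(−1.621) = 15.74 × 0.1977 ≈ 3.11 mg/L

3.11 mg/L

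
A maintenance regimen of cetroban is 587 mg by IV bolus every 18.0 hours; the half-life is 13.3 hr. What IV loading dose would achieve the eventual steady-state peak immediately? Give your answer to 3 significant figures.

964 mg

k = ln 2 / 13.3 = 0.05212 hr⁻¹
Accumulation ratio R = 1 / (1 − e^(−kτ)) = 1 / (1 − e^(−0.05212×18.0)) = 1 / (1 − 0.3914) = 1.643
Loading dose = maintenance dose × R = 587 × 1.643 ≈ 964 mg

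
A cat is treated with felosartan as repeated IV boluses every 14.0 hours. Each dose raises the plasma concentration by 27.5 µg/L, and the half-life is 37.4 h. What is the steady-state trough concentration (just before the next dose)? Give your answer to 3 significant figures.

92.8 µg/L

k = ln 2 / 37.4 = 0.01853 h⁻¹
Fraction remaining after one interval: e^(−kτ) = e^(−0.01853 × 14.0) = 0.7715
R = 1 / (1 − 0.7715) = 4.376
Css,max = 27.5 × 4.376 = 120.3 µg/L
Css,min = Css,max × e^(−kτ) = 120.3 × 0.7715 ≈ 92.8 µg/L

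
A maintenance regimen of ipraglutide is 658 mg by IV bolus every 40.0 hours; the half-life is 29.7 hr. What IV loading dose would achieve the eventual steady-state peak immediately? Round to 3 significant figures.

1080 mg

k = ln 2 / 29.7 = 0.02334 hr⁻¹
Accumulation ratio R = 1 / (1 − e^(−kτ)) = 1 / (1 − e^(−0.02334×40.0)) = 1 / (1 − 0.3932) = 1.648
Loading dose = maintenance dose × R = 658 × 1.648 ≈ 1080 mg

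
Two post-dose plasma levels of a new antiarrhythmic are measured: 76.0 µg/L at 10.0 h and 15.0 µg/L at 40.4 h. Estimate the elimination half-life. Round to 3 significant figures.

13.0 hours

k = ln(C₁/C₂) / (t₂ − t₁) = ln(76.0/15.0) / (40.4 − 10.0)
  = 1.623 / 30.40 = 0.05338 h⁻¹
t½ = ln 2 / k = ln 2 / 0.05338 ≈ 13.0 hours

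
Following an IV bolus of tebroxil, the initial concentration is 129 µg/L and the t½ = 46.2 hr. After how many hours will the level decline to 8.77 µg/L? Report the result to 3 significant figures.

179 hours

k = ln 2 / 46.2 = 0.01500 hr⁻¹
C(t) = C₀ e^(−kt)  ⇒  t = ln(C₀/C) / k
t = ln(129/8.77) / 0.01500 = 2.688 / 0.01500 ≈ 179 hours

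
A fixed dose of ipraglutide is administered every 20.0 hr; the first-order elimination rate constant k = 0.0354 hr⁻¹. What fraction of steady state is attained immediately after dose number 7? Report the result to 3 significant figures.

0.993

f_n = 1 − e^(−nkτ) = 1 − e^(−7 × 0.03540 × 20.0) = 1 − e^(−4.956) = 1 − 0.007041 ≈ 0.993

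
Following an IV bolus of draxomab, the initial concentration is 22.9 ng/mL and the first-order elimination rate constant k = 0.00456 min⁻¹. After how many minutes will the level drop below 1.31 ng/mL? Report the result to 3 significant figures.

C(t) = C₀ e^(−kt)  ⇒  t = ln(C₀/C) / k
t = ln(22.9/1.31) / 0.004560 = 2.861 / 0.004560 ≈ 627 minutes

627 minutes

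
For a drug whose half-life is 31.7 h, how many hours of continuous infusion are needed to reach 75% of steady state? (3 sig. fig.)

k = ln 2 / 31.7 = 0.02187 h⁻¹
f = 1 − e^(−kt)  ⇒  t = −ln(1 − f) / k
t = −ln(1 − 0.75) / 0.02187 = 1.386 / 0.02187 ≈ 63.4 hours

63.4 hours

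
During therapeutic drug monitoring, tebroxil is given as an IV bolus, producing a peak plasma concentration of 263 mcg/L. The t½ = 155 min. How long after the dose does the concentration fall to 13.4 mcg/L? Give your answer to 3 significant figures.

k = ln 2 / 155 = 0.004472 min⁻¹
C(t) = C₀ e^(−kt)  ⇒  t = ln(C₀/C) / k
t = ln(263/13.4) / 0.004472 = 2.977 / 0.004472 ≈ 666 minutes

666 minutes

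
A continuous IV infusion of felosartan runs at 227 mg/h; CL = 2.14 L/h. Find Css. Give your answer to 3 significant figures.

106 µg/mL

Css = infusion rate / CL = 227 / 2.14 ≈ 106 µg/mL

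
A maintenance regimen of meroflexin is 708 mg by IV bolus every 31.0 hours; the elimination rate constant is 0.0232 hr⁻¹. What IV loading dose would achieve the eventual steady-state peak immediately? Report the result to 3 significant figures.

Accumulation ratio R = 1 / (1 − e^(−kτ)) = 1 / (1 − e^(−0.02320×31.0)) = 1 / (1 − 0.4871) = 1.950
Loading dose = maintenance dose × R = 708 × 1.950 ≈ 1380 mg

1380 mg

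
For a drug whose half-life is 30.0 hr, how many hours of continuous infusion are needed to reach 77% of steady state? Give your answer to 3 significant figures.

63.6 hours

k = ln 2 / 30.0 = 0.02310 hr⁻¹
f = 1 − e^(−kt)  ⇒  t = −ln(1 − f) / k
t = −ln(1 − 0.77) / 0.02310 = 1.470 / 0.02310 ≈ 63.6 hours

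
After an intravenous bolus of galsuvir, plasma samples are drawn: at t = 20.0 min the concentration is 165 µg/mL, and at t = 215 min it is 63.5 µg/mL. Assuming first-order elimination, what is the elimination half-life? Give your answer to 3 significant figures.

142 minutes

k = ln(C₁/C₂) / (t₂ − t₁) = ln(165/63.5) / (215 − 20.0)
  = 0.9549 / 195.0 = 0.004897 min⁻¹
t½ = ln 2 / k = ln 2 / 0.004897 ≈ 142 minutes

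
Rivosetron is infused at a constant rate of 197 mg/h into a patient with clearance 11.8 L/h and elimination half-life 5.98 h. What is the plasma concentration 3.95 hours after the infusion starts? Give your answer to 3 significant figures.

6.13 µg/mL

Css = rate / CL = 197 / 11.8 = 16.69 µg/mL
k = ln 2 / 5.98 = 0.1159 h⁻¹
C(t) = Css (1 − e^(−kt)) = 16.69 × (1 − e^(−0.4578)) = 16.69 × 0.3674 ≈ 6.13 µg/mL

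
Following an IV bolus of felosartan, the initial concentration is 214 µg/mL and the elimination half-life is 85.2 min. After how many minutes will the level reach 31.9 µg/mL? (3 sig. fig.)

k = ln 2 / 85.2 = 0.008136 min⁻¹
C(t) = C₀ e^(−kt)  ⇒  t = ln(C₀/C) / k
t = ln(214/31.9) / 0.008136 = 1.903 / 0.008136 ≈ 234 minutes

234 minutes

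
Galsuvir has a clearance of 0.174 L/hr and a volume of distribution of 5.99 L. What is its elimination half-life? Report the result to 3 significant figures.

k = CL / V = 0.174 / 5.99 = 0.02905 hr⁻¹
t½ = ln 2 / k = ln 2 / 0.02905 ≈ 23.9 hours

23.9 hours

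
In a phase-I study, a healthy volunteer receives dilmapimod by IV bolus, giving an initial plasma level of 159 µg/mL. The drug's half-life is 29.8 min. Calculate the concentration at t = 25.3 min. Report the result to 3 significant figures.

88.3 µg/mL

k = ln 2 / 29.8 = 0.02326 min⁻¹
25.3 min is 0.8490 half-lives, so C = 159 × (1/2)^0.8490 = 159 × 0.5552 ≈ 88.3 µg/mL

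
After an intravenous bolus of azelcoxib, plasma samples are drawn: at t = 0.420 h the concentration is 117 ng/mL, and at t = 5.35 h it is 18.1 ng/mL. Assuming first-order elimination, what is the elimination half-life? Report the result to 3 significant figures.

k = ln(C₁/C₂) / (t₂ − t₁) = ln(117/18.1) / (5.35 − 0.420)
  = 1.866 / 4.930 = 0.3786 h⁻¹
t½ = ln 2 / k = ln 2 / 0.3786 ≈ 1.83 hours

1.83 hours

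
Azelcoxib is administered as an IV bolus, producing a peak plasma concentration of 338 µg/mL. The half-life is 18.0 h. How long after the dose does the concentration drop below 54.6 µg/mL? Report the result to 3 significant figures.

k = ln 2 / 18.0 = 0.03851 h⁻¹
C(t) = C₀ e^(−kt)  ⇒  t = ln(C₀/C) / k
t = ln(338/54.6) / 0.03851 = 1.823 / 0.03851 ≈ 47.3 hours

47.3 hours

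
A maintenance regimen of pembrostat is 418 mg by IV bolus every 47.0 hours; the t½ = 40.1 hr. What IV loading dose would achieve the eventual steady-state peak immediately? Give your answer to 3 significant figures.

752 mg

k = ln 2 / 40.1 = 0.01729 hr⁻¹
Accumulation ratio R = 1 / (1 − e^(−kτ)) = 1 / (1 − e^(−0.01729×47.0)) = 1 / (1 − 0.4438) = 1.798
Loading dose = maintenance dose × R = 418 × 1.798 ≈ 752 mg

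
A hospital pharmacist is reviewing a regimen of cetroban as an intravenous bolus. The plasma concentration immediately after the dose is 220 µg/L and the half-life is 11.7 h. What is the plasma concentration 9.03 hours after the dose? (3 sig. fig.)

k = ln 2 / 11.7 = 0.05924 h⁻¹
C(t) = C₀ e^(−kt) = 220 × e^(−0.05924 × 9.03) = 220 × e^(−0.5350) = 220 × 0.5857 ≈ 129 µg/L

129 µg/L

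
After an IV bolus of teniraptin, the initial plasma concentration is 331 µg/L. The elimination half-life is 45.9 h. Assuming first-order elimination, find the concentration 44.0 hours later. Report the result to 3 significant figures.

k = ln 2 / 45.9 = 0.01510 h⁻¹
C(t) = C₀ e^(−kt) = 331 × e^(−0.01510 × 44.0) = 331 × e^(−0.6645) = 331 × 0.5146 ≈ 170 µg/L

170 µg/L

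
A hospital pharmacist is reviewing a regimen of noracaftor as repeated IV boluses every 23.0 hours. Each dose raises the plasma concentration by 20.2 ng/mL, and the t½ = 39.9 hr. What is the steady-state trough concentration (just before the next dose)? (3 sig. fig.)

41.1 ng/mL

k = ln 2 / 39.9 = 0.01737 hr⁻¹
Fraction remaining after one interval: e^(−kτ) = e^(−0.01737 × 23.0) = 0.6706
R = 1 / (1 − 0.6706) = 3.036
Css,max = 20.2 × 3.036 = 61.33 ng/mL
Css,min = Css,max × e^(−kτ) = 61.33 × 0.6706 ≈ 41.1 ng/mL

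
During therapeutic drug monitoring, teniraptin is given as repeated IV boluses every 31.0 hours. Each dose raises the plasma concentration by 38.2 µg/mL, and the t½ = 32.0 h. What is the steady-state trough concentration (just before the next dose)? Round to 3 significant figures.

k = ln 2 / 32.0 = 0.02166 h⁻¹
Fraction remaining after one interval: e^(−kτ) = e^(−0.02166 × 31.0) = 0.5109
R = 1 / (1 − 0.5109) = 2.045
Css,max = 38.2 × 2.045 = 78.11 µg/mL
Css,min = Css,max × e^(−kτ) = 78.11 × 0.5109 ≈ 39.9 µg/mL

39.9 µg/mL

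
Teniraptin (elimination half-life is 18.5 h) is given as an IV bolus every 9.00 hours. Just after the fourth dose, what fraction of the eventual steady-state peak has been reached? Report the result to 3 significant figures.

k = ln 2 / 18.5 = 0.03747 h⁻¹
f_n = 1 − e^(−nkτ) = 1 − e^(−4 × 0.03747 × 9.00) = 1 − e^(−1.349) = 1 − 0.2595 ≈ 0.740

0.740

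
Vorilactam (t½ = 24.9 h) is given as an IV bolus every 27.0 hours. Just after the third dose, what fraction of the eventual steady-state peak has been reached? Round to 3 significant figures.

k = ln 2 / 24.9 = 0.02784 h⁻¹
f_n = 1 − e^(−nkτ) = 1 − e^(−3 × 0.02784 × 27.0) = 1 − e^(−2.255) = 1 − 0.1049 ≈ 0.895

0.895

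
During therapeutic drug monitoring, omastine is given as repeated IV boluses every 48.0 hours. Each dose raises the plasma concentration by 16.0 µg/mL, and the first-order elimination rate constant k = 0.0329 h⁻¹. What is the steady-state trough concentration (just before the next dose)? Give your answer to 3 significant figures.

4.15 µg/mL

Fraction remaining after one interval: e^(−kτ) = e^(−0.03290 × 48.0) = 0.2061
R = 1 / (1 − 0.2061) = 1.260
Css,max = 16.0 × 1.260 = 20.15 µg/mL
Css,min = Css,max × e^(−kτ) = 20.15 × 0.2061 ≈ 4.15 µg/mL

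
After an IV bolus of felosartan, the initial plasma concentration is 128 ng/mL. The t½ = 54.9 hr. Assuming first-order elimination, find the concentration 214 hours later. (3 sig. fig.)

8.59 ng/mL

k = ln 2 / 54.9 = 0.01263 hr⁻¹
C(t) = C₀ e^(−kt) = 128 × e^(−0.01263 × 214) = 128 × e^(−2.702) = 128 × 0.06708 ≈ 8.59 ng/mL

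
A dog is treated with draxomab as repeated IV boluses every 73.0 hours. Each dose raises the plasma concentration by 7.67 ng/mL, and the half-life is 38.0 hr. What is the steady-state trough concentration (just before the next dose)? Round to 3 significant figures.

k = ln 2 / 38.0 = 0.01824 hr⁻¹
Fraction remaining after one interval: e^(−kτ) = e^(−0.01824 × 73.0) = 0.2641
R = 1 / (1 − 0.2641) = 1.359
Css,max = 7.67 × 1.359 = 10.42 ng/mL
Css,min = Css,max × e^(−kτ) = 10.42 × 0.2641 ≈ 2.75 ng/mL

2.75 ng/mL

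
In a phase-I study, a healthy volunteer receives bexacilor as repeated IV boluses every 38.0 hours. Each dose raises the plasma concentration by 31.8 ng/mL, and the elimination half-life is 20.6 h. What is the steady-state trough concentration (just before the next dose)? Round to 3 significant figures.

12.3 ng/mL

k = ln 2 / 20.6 = 0.03365 h⁻¹
Fraction remaining after one interval: e^(−kτ) = e^(−0.03365 × 38.0) = 0.2784
R = 1 / (1 − 0.2784) = 1.386
Css,max = 31.8 × 1.386 = 44.07 ng/mL
Css,min = Css,max × e^(−kτ) = 44.07 × 0.2784 ≈ 12.3 ng/mL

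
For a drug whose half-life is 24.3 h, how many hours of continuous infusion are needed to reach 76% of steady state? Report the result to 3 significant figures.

k = ln 2 / 24.3 = 0.02852 h⁻¹
f = 1 − e^(−kt)  ⇒  t = −ln(1 − f) / k
t = −ln(1 − 0.76) / 0.02852 = 1.427 / 0.02852 ≈ 50.0 hours

50.0 hours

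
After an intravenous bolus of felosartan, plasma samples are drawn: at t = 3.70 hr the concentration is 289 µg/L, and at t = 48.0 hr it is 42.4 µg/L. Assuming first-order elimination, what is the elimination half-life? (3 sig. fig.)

16.0 hours

k = ln(C₁/C₂) / (t₂ − t₁) = ln(289/42.4) / (48.0 − 3.70)
  = 1.919 / 44.30 = 0.04332 hr⁻¹
t½ = ln 2 / k = ln 2 / 0.04332 ≈ 16.0 hours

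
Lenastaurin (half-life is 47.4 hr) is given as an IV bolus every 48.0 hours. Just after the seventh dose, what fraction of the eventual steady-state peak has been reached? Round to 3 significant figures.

k = ln 2 / 47.4 = 0.01462 hr⁻¹
f_n = 1 − e^(−nkτ) = 1 − e^(−7 × 0.01462 × 48.0) = 1 − e^(−4.913) = 1 − 0.007347 ≈ 0.993

0.993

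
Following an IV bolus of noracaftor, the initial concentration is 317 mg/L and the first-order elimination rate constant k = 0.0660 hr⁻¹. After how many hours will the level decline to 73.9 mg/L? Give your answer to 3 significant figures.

22.1 hours

C(t) = C₀ e^(−kt)  ⇒  t = ln(C₀/C) / k
t = ln(317/73.9) / 0.06600 = 1.456 / 0.06600 ≈ 22.1 hours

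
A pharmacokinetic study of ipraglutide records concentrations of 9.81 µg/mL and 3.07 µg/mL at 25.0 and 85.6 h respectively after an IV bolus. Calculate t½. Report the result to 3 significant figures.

k = ln(C₁/C₂) / (t₂ − t₁) = ln(9.81/3.07) / (85.6 − 25.0)
  = 1.162 / 60.60 = 0.01917 h⁻¹
t½ = ln 2 / k = ln 2 / 0.01917 ≈ 36.2 hours

36.2 hours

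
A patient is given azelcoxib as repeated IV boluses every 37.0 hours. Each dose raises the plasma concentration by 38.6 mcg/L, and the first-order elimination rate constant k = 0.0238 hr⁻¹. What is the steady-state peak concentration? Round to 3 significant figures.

65.9 mcg/L

Fraction remaining after one interval: e^(−kτ) = e^(−0.02380 × 37.0) = 0.4145
R = 1 / (1 − 0.4145) = 1.708
Css,max = 38.6 × 1.708 ≈ 65.9 mcg/L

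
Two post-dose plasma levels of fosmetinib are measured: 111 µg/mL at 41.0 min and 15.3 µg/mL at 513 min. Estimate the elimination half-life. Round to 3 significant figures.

165 minutes

k = ln(C₁/C₂) / (t₂ − t₁) = ln(111/15.3) / (513 − 41.0)
  = 1.982 / 472.0 = 0.004198 min⁻¹
t½ = ln 2 / k = ln 2 / 0.004198 ≈ 165 minutes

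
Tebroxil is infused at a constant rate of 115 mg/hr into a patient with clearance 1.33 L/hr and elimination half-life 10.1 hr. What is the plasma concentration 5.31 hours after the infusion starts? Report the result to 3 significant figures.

26.4 mg/L

Css = rate / CL = 115 / 1.33 = 86.47 mg/L
k = ln 2 / 10.1 = 0.06863 hr⁻¹
C(t) = Css (1 − e^(−kt)) = 86.47 × (1 − e^(−0.3644)) = 86.47 × 0.3054 ≈ 26.4 mg/L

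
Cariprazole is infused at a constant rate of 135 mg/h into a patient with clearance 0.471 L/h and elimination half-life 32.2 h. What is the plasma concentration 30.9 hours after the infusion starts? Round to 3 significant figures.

Css = rate / CL = 135 / 0.471 = 286.6 µg/mL
k = ln 2 / 32.2 = 0.02153 h⁻¹
C(t) = Css (1 − e^(−kt)) = 286.6 × (1 − e^(−0.6652)) = 286.6 × 0.4858 ≈ 139 µg/mL

139 µg/mL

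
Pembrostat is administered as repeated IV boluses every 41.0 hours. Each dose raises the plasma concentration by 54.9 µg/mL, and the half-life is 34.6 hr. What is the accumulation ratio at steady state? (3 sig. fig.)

1.79

k = ln 2 / 34.6 = 0.02003 hr⁻¹
Fraction remaining after one interval: e^(−kτ) = e^(−0.02003 × 41.0) = 0.4398
R = 1 / (1 − 0.4398) = 1 / 0.5602 ≈ 1.79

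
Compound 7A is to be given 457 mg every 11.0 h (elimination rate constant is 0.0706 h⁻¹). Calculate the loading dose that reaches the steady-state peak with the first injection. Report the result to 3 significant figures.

846 mg

Accumulation ratio R = 1 / (1 − e^(−kτ)) = 1 / (1 − e^(−0.07060×11.0)) = 1 / (1 − 0.4600) = 1.852
Loading dose = maintenance dose × R = 457 × 1.852 ≈ 846 mg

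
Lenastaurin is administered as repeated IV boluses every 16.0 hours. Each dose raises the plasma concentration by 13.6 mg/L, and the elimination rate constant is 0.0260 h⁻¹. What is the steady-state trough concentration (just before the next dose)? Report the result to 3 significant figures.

26.4 mg/L

Fraction remaining after one interval: e^(−kτ) = e^(−0.02600 × 16.0) = 0.6597
R = 1 / (1 − 0.6597) = 2.938
Css,max = 13.6 × 2.938 = 39.96 mg/L
Css,min = Css,max × e^(−kτ) = 39.96 × 0.6597 ≈ 26.4 mg/L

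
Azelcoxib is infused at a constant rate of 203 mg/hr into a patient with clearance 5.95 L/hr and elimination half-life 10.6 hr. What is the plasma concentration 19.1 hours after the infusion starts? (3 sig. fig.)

Css = rate / CL = 203 / 5.95 = 34.12 mg/L
k = ln 2 / 10.6 = 0.06539 hr⁻¹
C(t) = Css (1 − e^(−kt)) = 34.12 × (1 − e^(−1.249)) = 34.12 × 0.7132 ≈ 24.3 mg/L

24.3 mg/L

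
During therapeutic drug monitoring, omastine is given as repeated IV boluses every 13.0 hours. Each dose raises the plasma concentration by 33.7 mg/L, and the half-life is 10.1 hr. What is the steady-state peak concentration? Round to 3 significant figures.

k = ln 2 / 10.1 = 0.06863 hr⁻¹
Fraction remaining after one interval: e^(−kτ) = e^(−0.06863 × 13.0) = 0.4098
R = 1 / (1 − 0.4098) = 1.694
Css,max = 33.7 × 1.694 ≈ 57.1 mg/L

57.1 mg/L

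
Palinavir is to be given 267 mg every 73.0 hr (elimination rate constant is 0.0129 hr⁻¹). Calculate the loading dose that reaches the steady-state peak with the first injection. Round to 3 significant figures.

438 mg

Accumulation ratio R = 1 / (1 − e^(−kτ)) = 1 / (1 − e^(−0.01290×73.0)) = 1 / (1 − 0.3900) = 1.639
Loading dose = maintenance dose × R = 267 × 1.639 ≈ 438 mg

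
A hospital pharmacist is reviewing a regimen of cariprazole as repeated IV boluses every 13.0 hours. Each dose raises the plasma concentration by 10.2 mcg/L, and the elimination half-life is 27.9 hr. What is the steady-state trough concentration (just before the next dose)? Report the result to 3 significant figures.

26.8 mcg/L

k = ln 2 / 27.9 = 0.02484 hr⁻¹
Fraction remaining after one interval: e^(−kτ) = e^(−0.02484 × 13.0) = 0.7240
R = 1 / (1 − 0.7240) = 3.623
Css,max = 10.2 × 3.623 = 36.96 mcg/L
Css,min = Css,max × e^(−kτ) = 36.96 × 0.7240 ≈ 26.8 mcg/L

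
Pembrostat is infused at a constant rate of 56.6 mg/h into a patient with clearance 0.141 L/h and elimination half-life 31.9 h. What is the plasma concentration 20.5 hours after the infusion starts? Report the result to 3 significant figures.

144 µg/mL

Css = rate / CL = 56.6 / 0.141 = 401.4 µg/mL
k = ln 2 / 31.9 = 0.02173 h⁻¹
C(t) = Css (1 − e^(−kt)) = 401.4 × (1 − e^(−0.4454)) = 401.4 × 0.3595 ≈ 144 µg/mL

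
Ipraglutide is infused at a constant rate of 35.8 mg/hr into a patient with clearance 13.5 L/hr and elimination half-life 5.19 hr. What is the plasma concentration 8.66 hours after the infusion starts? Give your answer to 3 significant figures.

Css = rate / CL = 35.8 / 13.5 = 2.652 mg/L
k = ln 2 / 5.19 = 0.1336 hr⁻¹
C(t) = Css (1 − e^(−kt)) = 2.652 × (1 − e^(−1.157)) = 2.652 × 0.6854 ≈ 1.82 mg/L

1.82 mg/L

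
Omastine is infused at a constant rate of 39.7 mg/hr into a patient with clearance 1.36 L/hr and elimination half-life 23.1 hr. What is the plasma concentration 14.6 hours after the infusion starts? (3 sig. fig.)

10.4 µg/mL

Css = rate / CL = 39.7 / 1.36 = 29.19 µg/mL
k = ln 2 / 23.1 = 0.03001 hr⁻¹
C(t) = Css (1 − e^(−kt)) = 29.19 × (1 − e^(−0.4381)) = 29.19 × 0.3547 ≈ 10.4 µg/mL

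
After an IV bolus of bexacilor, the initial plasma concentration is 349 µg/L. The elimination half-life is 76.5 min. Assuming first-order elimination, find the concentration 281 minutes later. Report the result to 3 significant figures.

27.4 µg/L

k = ln 2 / 76.5 = 0.009061 min⁻¹
281 min is 3.673 half-lives, so C = 349 × (1/2)^3.673 = 349 × 0.07839 ≈ 27.4 µg/L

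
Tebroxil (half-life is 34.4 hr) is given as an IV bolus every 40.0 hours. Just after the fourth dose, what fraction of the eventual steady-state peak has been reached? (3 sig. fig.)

k = ln 2 / 34.4 = 0.02015 hr⁻¹
f_n = 1 − e^(−nkτ) = 1 − e^(−4 × 0.02015 × 40.0) = 1 − e^(−3.224) = 1 − 0.03980 ≈ 0.960

0.960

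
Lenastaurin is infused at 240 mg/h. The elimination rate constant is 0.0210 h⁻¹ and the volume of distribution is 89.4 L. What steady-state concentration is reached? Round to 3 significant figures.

128 mg/L

CL = k · V = 0.0210 × 89.4 = 1.877 L/h
Css = rate / CL = 240 / 1.877 ≈ 128 mg/L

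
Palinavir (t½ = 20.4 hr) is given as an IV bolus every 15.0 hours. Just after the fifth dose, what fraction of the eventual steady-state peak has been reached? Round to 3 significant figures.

0.922

k = ln 2 / 20.4 = 0.03398 hr⁻¹
f_n = 1 − e^(−nkτ) = 1 − e^(−5 × 0.03398 × 15.0) = 1 − e^(−2.548) = 1 − 0.07821 ≈ 0.922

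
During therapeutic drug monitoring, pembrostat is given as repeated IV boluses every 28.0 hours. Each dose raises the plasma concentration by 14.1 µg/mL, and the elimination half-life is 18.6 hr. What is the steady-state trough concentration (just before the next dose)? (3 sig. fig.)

k = ln 2 / 18.6 = 0.03727 hr⁻¹
Fraction remaining after one interval: e^(−kτ) = e^(−0.03727 × 28.0) = 0.3522
R = 1 / (1 − 0.3522) = 1.544
Css,max = 14.1 × 1.544 = 21.77 µg/mL
Css,min = Css,max × e^(−kτ) = 21.77 × 0.3522 ≈ 7.67 µg/mL

7.67 µg/mL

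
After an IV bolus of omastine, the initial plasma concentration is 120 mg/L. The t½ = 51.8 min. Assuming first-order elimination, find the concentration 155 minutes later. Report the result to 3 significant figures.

k = ln 2 / 51.8 = 0.01338 min⁻¹
C(t) = C₀ e^(−kt) = 120 × e^(−0.01338 × 155) = 120 × e^(−2.074) = 120 × 0.1257 ≈ 15.1 mg/L

15.1 mg/L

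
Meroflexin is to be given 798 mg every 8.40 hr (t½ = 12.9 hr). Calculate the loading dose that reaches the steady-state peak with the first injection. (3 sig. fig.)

2200 mg

k = ln 2 / 12.9 = 0.05373 hr⁻¹
Accumulation ratio R = 1 / (1 − e^(−kτ)) = 1 / (1 − e^(−0.05373×8.40)) = 1 / (1 − 0.6368) = 2.753
Loading dose = maintenance dose × R = 798 × 2.753 ≈ 2200 mg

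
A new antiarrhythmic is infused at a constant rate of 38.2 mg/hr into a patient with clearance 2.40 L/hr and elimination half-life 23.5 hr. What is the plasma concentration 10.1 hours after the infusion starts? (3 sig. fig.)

Css = rate / CL = 38.2 / 2.40 = 15.92 mg/L
k = ln 2 / 23.5 = 0.02950 hr⁻¹
C(t) = Css (1 − e^(−kt)) = 15.92 × (1 − e^(−0.2979)) = 15.92 × 0.2576 ≈ 4.10 mg/L

4.10 mg/L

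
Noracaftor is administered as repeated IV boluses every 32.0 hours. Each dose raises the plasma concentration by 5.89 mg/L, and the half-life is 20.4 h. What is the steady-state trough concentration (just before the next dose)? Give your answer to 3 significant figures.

k = ln 2 / 20.4 = 0.03398 h⁻¹
Fraction remaining after one interval: e^(−kτ) = e^(−0.03398 × 32.0) = 0.3371
R = 1 / (1 − 0.3371) = 1.509
Css,max = 5.89 × 1.509 = 8.886 mg/L
Css,min = Css,max × e^(−kτ) = 8.886 × 0.3371 ≈ 3.00 mg/L

3.00 mg/L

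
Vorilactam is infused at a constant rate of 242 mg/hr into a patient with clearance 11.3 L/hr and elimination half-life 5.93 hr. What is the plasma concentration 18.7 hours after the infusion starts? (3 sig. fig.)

Css = rate / CL = 242 / 11.3 = 21.42 mg/L
k = ln 2 / 5.93 = 0.1169 hr⁻¹
C(t) = Css (1 − e^(−kt)) = 21.42 × (1 − e^(−2.186)) = 21.42 × 0.8876 ≈ 19.0 mg/L

19.0 mg/L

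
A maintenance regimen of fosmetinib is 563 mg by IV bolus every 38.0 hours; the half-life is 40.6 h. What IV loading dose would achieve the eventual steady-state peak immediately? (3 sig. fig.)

k = ln 2 / 40.6 = 0.01707 h⁻¹
Accumulation ratio R = 1 / (1 − e^(−kτ)) = 1 / (1 − e^(−0.01707×38.0)) = 1 / (1 − 0.5227) = 2.095
Loading dose = maintenance dose × R = 563 × 2.095 ≈ 1180 mg

1180 mg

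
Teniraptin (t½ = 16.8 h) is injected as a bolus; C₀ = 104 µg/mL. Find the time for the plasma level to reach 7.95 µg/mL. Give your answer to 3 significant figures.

62.3 hours

k = ln 2 / 16.8 = 0.04126 h⁻¹
C(t) = C₀ e^(−kt)  ⇒  t = ln(C₀/C) / k
t = ln(104/7.95) / 0.04126 = 2.571 / 0.04126 ≈ 62.3 hours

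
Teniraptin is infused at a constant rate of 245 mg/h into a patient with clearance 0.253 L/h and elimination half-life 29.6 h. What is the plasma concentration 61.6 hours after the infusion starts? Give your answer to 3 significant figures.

740 µg/mL

Css = rate / CL = 245 / 0.253 = 968.4 µg/mL
k = ln 2 / 29.6 = 0.02342 h⁻¹
C(t) = Css (1 − e^(−kt)) = 968.4 × (1 − e^(−1.442)) = 968.4 × 0.7637 ≈ 740 µg/mL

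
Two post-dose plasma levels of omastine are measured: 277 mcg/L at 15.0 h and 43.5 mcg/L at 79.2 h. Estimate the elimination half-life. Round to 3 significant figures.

24.0 hours

k = ln(C₁/C₂) / (t₂ − t₁) = ln(277/43.5) / (79.2 − 15.0)
  = 1.851 / 64.20 = 0.02884 h⁻¹
t½ = ln 2 / k = ln 2 / 0.02884 ≈ 24.0 hours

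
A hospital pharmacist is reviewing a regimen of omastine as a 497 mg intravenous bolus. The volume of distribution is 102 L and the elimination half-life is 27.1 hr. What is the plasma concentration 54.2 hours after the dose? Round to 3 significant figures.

C₀ = dose / V = 497 / 102 = 4.873 mg/L
k = ln 2 / 27.1 = 0.02558 hr⁻¹
C(t) = C₀ e^(−kt) = 4.873 × e^(−0.02558 × 54.2) = 4.873 × e^(−1.386) = 4.873 × 0.2500 ≈ 1.22 mg/L

1.22 mg/L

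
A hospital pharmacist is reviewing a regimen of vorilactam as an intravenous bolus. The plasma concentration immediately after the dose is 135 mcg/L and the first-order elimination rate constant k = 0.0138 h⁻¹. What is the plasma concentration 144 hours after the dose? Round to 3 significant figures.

C(t) = C₀ e^(−kt) = 135 × e^(−0.01380 × 144) = 135 × e^(−1.987) = 135 × 0.1371 ≈ 18.5 mcg/L

18.5 mcg/L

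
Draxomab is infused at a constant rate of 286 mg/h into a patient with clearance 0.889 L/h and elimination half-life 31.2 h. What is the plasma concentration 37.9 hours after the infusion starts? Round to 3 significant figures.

Css = rate / CL = 286 / 0.889 = 321.7 µg/mL
k = ln 2 / 31.2 = 0.02222 h⁻¹
C(t) = Css (1 − e^(−kt)) = 321.7 × (1 − e^(−0.8420)) = 321.7 × 0.5692 ≈ 183 µg/mL

183 µg/mL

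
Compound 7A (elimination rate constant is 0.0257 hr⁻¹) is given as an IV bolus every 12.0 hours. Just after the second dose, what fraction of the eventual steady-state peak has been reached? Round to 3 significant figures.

0.460

f_n = 1 − e^(−nkτ) = 1 − e^(−2 × 0.02570 × 12.0) = 1 − e^(−0.6168) = 1 − 0.5397 ≈ 0.460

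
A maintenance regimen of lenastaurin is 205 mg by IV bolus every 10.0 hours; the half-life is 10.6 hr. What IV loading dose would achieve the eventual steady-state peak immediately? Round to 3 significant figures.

k = ln 2 / 10.6 = 0.06539 hr⁻¹
Accumulation ratio R = 1 / (1 − e^(−kτ)) = 1 / (1 − e^(−0.06539×10.0)) = 1 / (1 − 0.5200) = 2.083
Loading dose = maintenance dose × R = 205 × 2.083 ≈ 427 mg

427 mg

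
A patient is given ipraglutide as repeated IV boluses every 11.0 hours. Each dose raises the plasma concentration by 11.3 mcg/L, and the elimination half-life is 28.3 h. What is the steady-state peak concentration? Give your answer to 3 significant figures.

47.8 mcg/L

k = ln 2 / 28.3 = 0.02449 h⁻¹
Fraction remaining after one interval: e^(−kτ) = e^(−0.02449 × 11.0) = 0.7638
R = 1 / (1 − 0.7638) = 4.234
Css,max = 11.3 × 4.234 ≈ 47.8 mcg/L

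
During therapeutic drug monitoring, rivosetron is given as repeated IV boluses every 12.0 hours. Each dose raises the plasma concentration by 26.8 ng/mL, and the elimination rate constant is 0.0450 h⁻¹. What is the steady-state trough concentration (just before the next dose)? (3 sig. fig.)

Fraction remaining after one interval: e^(−kτ) = e^(−0.04500 × 12.0) = 0.5827
R = 1 / (1 − 0.5827) = 2.397
Css,max = 26.8 × 2.397 = 64.23 ng/mL
Css,min = Css,max × e^(−kτ) = 64.23 × 0.5827 ≈ 37.4 ng/mL

37.4 ng/mL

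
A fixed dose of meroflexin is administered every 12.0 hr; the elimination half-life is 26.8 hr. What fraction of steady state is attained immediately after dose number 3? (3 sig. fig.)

k = ln 2 / 26.8 = 0.02586 hr⁻¹
f_n = 1 − e^(−nkτ) = 1 − e^(−3 × 0.02586 × 12.0) = 1 − e^(−0.9311) = 1 − 0.3941 ≈ 0.606

0.606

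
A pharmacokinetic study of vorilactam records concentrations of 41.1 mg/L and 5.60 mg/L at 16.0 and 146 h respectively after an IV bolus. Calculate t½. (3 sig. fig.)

45.2 hours

k = ln(C₁/C₂) / (t₂ − t₁) = ln(41.1/5.60) / (146 − 16.0)
  = 1.993 / 130.0 = 0.01533 h⁻¹
t½ = ln 2 / k = ln 2 / 0.01533 ≈ 45.2 hours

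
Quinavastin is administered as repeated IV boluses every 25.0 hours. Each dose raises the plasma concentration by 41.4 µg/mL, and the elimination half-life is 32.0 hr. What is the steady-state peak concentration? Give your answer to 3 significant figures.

k = ln 2 / 32.0 = 0.02166 hr⁻¹
Fraction remaining after one interval: e^(−kτ) = e^(−0.02166 × 25.0) = 0.5819
R = 1 / (1 − 0.5819) = 2.392
Css,max = 41.4 × 2.392 ≈ 99.0 µg/mL

99.0 µg/mL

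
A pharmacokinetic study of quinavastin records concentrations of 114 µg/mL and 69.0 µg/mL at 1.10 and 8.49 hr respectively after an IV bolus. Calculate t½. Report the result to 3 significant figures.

k = ln(C₁/C₂) / (t₂ − t₁) = ln(114/69.0) / (8.49 − 1.10)
  = 0.5021 / 7.390 = 0.06794 hr⁻¹
t½ = ln 2 / k = ln 2 / 0.06794 ≈ 10.2 hours

10.2 hours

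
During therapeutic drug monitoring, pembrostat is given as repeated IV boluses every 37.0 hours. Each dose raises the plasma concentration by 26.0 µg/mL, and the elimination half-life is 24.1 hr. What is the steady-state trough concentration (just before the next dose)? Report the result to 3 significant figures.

k = ln 2 / 24.1 = 0.02876 hr⁻¹
Fraction remaining after one interval: e^(−kτ) = e^(−0.02876 × 37.0) = 0.3450
R = 1 / (1 − 0.3450) = 1.527
Css,max = 26.0 × 1.527 = 39.70 µg/mL
Css,min = Css,max × e^(−kτ) = 39.70 × 0.3450 ≈ 13.7 µg/mL

13.7 µg/mL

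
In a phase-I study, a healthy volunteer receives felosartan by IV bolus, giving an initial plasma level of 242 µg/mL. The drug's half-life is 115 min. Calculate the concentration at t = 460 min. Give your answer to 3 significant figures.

k = ln 2 / 115 = 0.006027 min⁻¹
C(t) = C₀ e^(−kt) = 242 × e^(−0.006027 × 460) = 242 × e^(−2.773) = 242 × 0.06250 ≈ 15.1 µg/mL

15.1 µg/mL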